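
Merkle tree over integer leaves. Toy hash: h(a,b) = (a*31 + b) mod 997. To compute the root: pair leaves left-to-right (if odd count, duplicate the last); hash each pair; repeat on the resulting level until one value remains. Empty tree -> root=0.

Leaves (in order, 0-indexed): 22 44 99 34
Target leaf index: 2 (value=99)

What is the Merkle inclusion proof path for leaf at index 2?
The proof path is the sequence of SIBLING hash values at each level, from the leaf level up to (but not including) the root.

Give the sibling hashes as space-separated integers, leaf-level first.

Answer: 34 726

Derivation:
L0 (leaves): [22, 44, 99, 34], target index=2
L1: h(22,44)=(22*31+44)%997=726 [pair 0] h(99,34)=(99*31+34)%997=112 [pair 1] -> [726, 112]
  Sibling for proof at L0: 34
L2: h(726,112)=(726*31+112)%997=684 [pair 0] -> [684]
  Sibling for proof at L1: 726
Root: 684
Proof path (sibling hashes from leaf to root): [34, 726]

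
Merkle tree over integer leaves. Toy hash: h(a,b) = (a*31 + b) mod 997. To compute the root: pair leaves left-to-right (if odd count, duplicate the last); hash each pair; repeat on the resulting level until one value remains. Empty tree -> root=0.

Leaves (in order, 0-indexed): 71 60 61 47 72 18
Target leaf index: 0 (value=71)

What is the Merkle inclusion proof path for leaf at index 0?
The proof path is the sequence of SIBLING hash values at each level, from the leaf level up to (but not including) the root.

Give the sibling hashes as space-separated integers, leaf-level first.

L0 (leaves): [71, 60, 61, 47, 72, 18], target index=0
L1: h(71,60)=(71*31+60)%997=267 [pair 0] h(61,47)=(61*31+47)%997=941 [pair 1] h(72,18)=(72*31+18)%997=256 [pair 2] -> [267, 941, 256]
  Sibling for proof at L0: 60
L2: h(267,941)=(267*31+941)%997=245 [pair 0] h(256,256)=(256*31+256)%997=216 [pair 1] -> [245, 216]
  Sibling for proof at L1: 941
L3: h(245,216)=(245*31+216)%997=832 [pair 0] -> [832]
  Sibling for proof at L2: 216
Root: 832
Proof path (sibling hashes from leaf to root): [60, 941, 216]

Answer: 60 941 216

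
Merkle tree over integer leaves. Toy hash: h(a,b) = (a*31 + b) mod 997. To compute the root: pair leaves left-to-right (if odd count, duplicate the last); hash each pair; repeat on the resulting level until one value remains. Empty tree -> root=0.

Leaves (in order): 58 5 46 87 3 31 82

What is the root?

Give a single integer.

L0: [58, 5, 46, 87, 3, 31, 82]
L1: h(58,5)=(58*31+5)%997=806 h(46,87)=(46*31+87)%997=516 h(3,31)=(3*31+31)%997=124 h(82,82)=(82*31+82)%997=630 -> [806, 516, 124, 630]
L2: h(806,516)=(806*31+516)%997=577 h(124,630)=(124*31+630)%997=486 -> [577, 486]
L3: h(577,486)=(577*31+486)%997=427 -> [427]

Answer: 427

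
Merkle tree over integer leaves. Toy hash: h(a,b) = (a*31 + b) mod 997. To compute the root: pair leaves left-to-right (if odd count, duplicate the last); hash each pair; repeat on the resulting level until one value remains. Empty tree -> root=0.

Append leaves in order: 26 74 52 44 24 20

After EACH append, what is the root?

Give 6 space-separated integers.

After append 26 (leaves=[26]):
  L0: [26]
  root=26
After append 74 (leaves=[26, 74]):
  L0: [26, 74]
  L1: h(26,74)=(26*31+74)%997=880 -> [880]
  root=880
After append 52 (leaves=[26, 74, 52]):
  L0: [26, 74, 52]
  L1: h(26,74)=(26*31+74)%997=880 h(52,52)=(52*31+52)%997=667 -> [880, 667]
  L2: h(880,667)=(880*31+667)%997=31 -> [31]
  root=31
After append 44 (leaves=[26, 74, 52, 44]):
  L0: [26, 74, 52, 44]
  L1: h(26,74)=(26*31+74)%997=880 h(52,44)=(52*31+44)%997=659 -> [880, 659]
  L2: h(880,659)=(880*31+659)%997=23 -> [23]
  root=23
After append 24 (leaves=[26, 74, 52, 44, 24]):
  L0: [26, 74, 52, 44, 24]
  L1: h(26,74)=(26*31+74)%997=880 h(52,44)=(52*31+44)%997=659 h(24,24)=(24*31+24)%997=768 -> [880, 659, 768]
  L2: h(880,659)=(880*31+659)%997=23 h(768,768)=(768*31+768)%997=648 -> [23, 648]
  L3: h(23,648)=(23*31+648)%997=364 -> [364]
  root=364
After append 20 (leaves=[26, 74, 52, 44, 24, 20]):
  L0: [26, 74, 52, 44, 24, 20]
  L1: h(26,74)=(26*31+74)%997=880 h(52,44)=(52*31+44)%997=659 h(24,20)=(24*31+20)%997=764 -> [880, 659, 764]
  L2: h(880,659)=(880*31+659)%997=23 h(764,764)=(764*31+764)%997=520 -> [23, 520]
  L3: h(23,520)=(23*31+520)%997=236 -> [236]
  root=236

Answer: 26 880 31 23 364 236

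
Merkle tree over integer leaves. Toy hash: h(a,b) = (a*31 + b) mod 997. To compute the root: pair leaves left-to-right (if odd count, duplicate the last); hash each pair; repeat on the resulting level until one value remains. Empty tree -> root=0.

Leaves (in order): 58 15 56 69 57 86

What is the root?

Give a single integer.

L0: [58, 15, 56, 69, 57, 86]
L1: h(58,15)=(58*31+15)%997=816 h(56,69)=(56*31+69)%997=808 h(57,86)=(57*31+86)%997=856 -> [816, 808, 856]
L2: h(816,808)=(816*31+808)%997=182 h(856,856)=(856*31+856)%997=473 -> [182, 473]
L3: h(182,473)=(182*31+473)%997=133 -> [133]

Answer: 133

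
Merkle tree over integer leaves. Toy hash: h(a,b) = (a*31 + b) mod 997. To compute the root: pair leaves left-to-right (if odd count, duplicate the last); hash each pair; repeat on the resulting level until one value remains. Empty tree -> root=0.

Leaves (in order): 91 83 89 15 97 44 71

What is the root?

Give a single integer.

Answer: 537

Derivation:
L0: [91, 83, 89, 15, 97, 44, 71]
L1: h(91,83)=(91*31+83)%997=910 h(89,15)=(89*31+15)%997=780 h(97,44)=(97*31+44)%997=60 h(71,71)=(71*31+71)%997=278 -> [910, 780, 60, 278]
L2: h(910,780)=(910*31+780)%997=77 h(60,278)=(60*31+278)%997=144 -> [77, 144]
L3: h(77,144)=(77*31+144)%997=537 -> [537]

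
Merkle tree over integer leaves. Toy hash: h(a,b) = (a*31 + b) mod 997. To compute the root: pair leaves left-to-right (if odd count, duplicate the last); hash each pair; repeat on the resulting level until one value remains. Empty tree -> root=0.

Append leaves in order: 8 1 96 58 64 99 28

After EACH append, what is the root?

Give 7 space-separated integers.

Answer: 8 249 821 783 79 202 12

Derivation:
After append 8 (leaves=[8]):
  L0: [8]
  root=8
After append 1 (leaves=[8, 1]):
  L0: [8, 1]
  L1: h(8,1)=(8*31+1)%997=249 -> [249]
  root=249
After append 96 (leaves=[8, 1, 96]):
  L0: [8, 1, 96]
  L1: h(8,1)=(8*31+1)%997=249 h(96,96)=(96*31+96)%997=81 -> [249, 81]
  L2: h(249,81)=(249*31+81)%997=821 -> [821]
  root=821
After append 58 (leaves=[8, 1, 96, 58]):
  L0: [8, 1, 96, 58]
  L1: h(8,1)=(8*31+1)%997=249 h(96,58)=(96*31+58)%997=43 -> [249, 43]
  L2: h(249,43)=(249*31+43)%997=783 -> [783]
  root=783
After append 64 (leaves=[8, 1, 96, 58, 64]):
  L0: [8, 1, 96, 58, 64]
  L1: h(8,1)=(8*31+1)%997=249 h(96,58)=(96*31+58)%997=43 h(64,64)=(64*31+64)%997=54 -> [249, 43, 54]
  L2: h(249,43)=(249*31+43)%997=783 h(54,54)=(54*31+54)%997=731 -> [783, 731]
  L3: h(783,731)=(783*31+731)%997=79 -> [79]
  root=79
After append 99 (leaves=[8, 1, 96, 58, 64, 99]):
  L0: [8, 1, 96, 58, 64, 99]
  L1: h(8,1)=(8*31+1)%997=249 h(96,58)=(96*31+58)%997=43 h(64,99)=(64*31+99)%997=89 -> [249, 43, 89]
  L2: h(249,43)=(249*31+43)%997=783 h(89,89)=(89*31+89)%997=854 -> [783, 854]
  L3: h(783,854)=(783*31+854)%997=202 -> [202]
  root=202
After append 28 (leaves=[8, 1, 96, 58, 64, 99, 28]):
  L0: [8, 1, 96, 58, 64, 99, 28]
  L1: h(8,1)=(8*31+1)%997=249 h(96,58)=(96*31+58)%997=43 h(64,99)=(64*31+99)%997=89 h(28,28)=(28*31+28)%997=896 -> [249, 43, 89, 896]
  L2: h(249,43)=(249*31+43)%997=783 h(89,896)=(89*31+896)%997=664 -> [783, 664]
  L3: h(783,664)=(783*31+664)%997=12 -> [12]
  root=12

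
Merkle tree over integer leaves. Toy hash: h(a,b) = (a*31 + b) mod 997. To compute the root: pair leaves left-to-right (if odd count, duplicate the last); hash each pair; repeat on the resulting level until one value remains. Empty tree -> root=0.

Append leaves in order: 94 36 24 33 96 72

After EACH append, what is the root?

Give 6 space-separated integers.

After append 94 (leaves=[94]):
  L0: [94]
  root=94
After append 36 (leaves=[94, 36]):
  L0: [94, 36]
  L1: h(94,36)=(94*31+36)%997=956 -> [956]
  root=956
After append 24 (leaves=[94, 36, 24]):
  L0: [94, 36, 24]
  L1: h(94,36)=(94*31+36)%997=956 h(24,24)=(24*31+24)%997=768 -> [956, 768]
  L2: h(956,768)=(956*31+768)%997=494 -> [494]
  root=494
After append 33 (leaves=[94, 36, 24, 33]):
  L0: [94, 36, 24, 33]
  L1: h(94,36)=(94*31+36)%997=956 h(24,33)=(24*31+33)%997=777 -> [956, 777]
  L2: h(956,777)=(956*31+777)%997=503 -> [503]
  root=503
After append 96 (leaves=[94, 36, 24, 33, 96]):
  L0: [94, 36, 24, 33, 96]
  L1: h(94,36)=(94*31+36)%997=956 h(24,33)=(24*31+33)%997=777 h(96,96)=(96*31+96)%997=81 -> [956, 777, 81]
  L2: h(956,777)=(956*31+777)%997=503 h(81,81)=(81*31+81)%997=598 -> [503, 598]
  L3: h(503,598)=(503*31+598)%997=239 -> [239]
  root=239
After append 72 (leaves=[94, 36, 24, 33, 96, 72]):
  L0: [94, 36, 24, 33, 96, 72]
  L1: h(94,36)=(94*31+36)%997=956 h(24,33)=(24*31+33)%997=777 h(96,72)=(96*31+72)%997=57 -> [956, 777, 57]
  L2: h(956,777)=(956*31+777)%997=503 h(57,57)=(57*31+57)%997=827 -> [503, 827]
  L3: h(503,827)=(503*31+827)%997=468 -> [468]
  root=468

Answer: 94 956 494 503 239 468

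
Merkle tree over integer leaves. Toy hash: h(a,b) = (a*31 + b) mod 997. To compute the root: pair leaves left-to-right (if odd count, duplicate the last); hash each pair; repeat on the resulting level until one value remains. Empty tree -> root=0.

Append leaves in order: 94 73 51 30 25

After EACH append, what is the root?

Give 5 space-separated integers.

Answer: 94 993 511 490 910

Derivation:
After append 94 (leaves=[94]):
  L0: [94]
  root=94
After append 73 (leaves=[94, 73]):
  L0: [94, 73]
  L1: h(94,73)=(94*31+73)%997=993 -> [993]
  root=993
After append 51 (leaves=[94, 73, 51]):
  L0: [94, 73, 51]
  L1: h(94,73)=(94*31+73)%997=993 h(51,51)=(51*31+51)%997=635 -> [993, 635]
  L2: h(993,635)=(993*31+635)%997=511 -> [511]
  root=511
After append 30 (leaves=[94, 73, 51, 30]):
  L0: [94, 73, 51, 30]
  L1: h(94,73)=(94*31+73)%997=993 h(51,30)=(51*31+30)%997=614 -> [993, 614]
  L2: h(993,614)=(993*31+614)%997=490 -> [490]
  root=490
After append 25 (leaves=[94, 73, 51, 30, 25]):
  L0: [94, 73, 51, 30, 25]
  L1: h(94,73)=(94*31+73)%997=993 h(51,30)=(51*31+30)%997=614 h(25,25)=(25*31+25)%997=800 -> [993, 614, 800]
  L2: h(993,614)=(993*31+614)%997=490 h(800,800)=(800*31+800)%997=675 -> [490, 675]
  L3: h(490,675)=(490*31+675)%997=910 -> [910]
  root=910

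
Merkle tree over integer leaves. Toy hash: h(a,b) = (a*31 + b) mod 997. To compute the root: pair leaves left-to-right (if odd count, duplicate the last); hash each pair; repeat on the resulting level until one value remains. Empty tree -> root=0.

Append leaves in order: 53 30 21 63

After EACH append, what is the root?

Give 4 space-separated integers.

Answer: 53 676 691 733

Derivation:
After append 53 (leaves=[53]):
  L0: [53]
  root=53
After append 30 (leaves=[53, 30]):
  L0: [53, 30]
  L1: h(53,30)=(53*31+30)%997=676 -> [676]
  root=676
After append 21 (leaves=[53, 30, 21]):
  L0: [53, 30, 21]
  L1: h(53,30)=(53*31+30)%997=676 h(21,21)=(21*31+21)%997=672 -> [676, 672]
  L2: h(676,672)=(676*31+672)%997=691 -> [691]
  root=691
After append 63 (leaves=[53, 30, 21, 63]):
  L0: [53, 30, 21, 63]
  L1: h(53,30)=(53*31+30)%997=676 h(21,63)=(21*31+63)%997=714 -> [676, 714]
  L2: h(676,714)=(676*31+714)%997=733 -> [733]
  root=733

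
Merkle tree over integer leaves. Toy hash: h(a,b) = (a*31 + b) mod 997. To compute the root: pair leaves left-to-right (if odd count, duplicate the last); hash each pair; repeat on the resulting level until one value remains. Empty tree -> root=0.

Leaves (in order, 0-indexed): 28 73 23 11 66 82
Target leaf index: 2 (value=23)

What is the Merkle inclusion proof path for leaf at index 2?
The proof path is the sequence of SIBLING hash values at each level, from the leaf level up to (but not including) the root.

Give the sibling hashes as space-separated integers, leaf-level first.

Answer: 11 941 300

Derivation:
L0 (leaves): [28, 73, 23, 11, 66, 82], target index=2
L1: h(28,73)=(28*31+73)%997=941 [pair 0] h(23,11)=(23*31+11)%997=724 [pair 1] h(66,82)=(66*31+82)%997=134 [pair 2] -> [941, 724, 134]
  Sibling for proof at L0: 11
L2: h(941,724)=(941*31+724)%997=982 [pair 0] h(134,134)=(134*31+134)%997=300 [pair 1] -> [982, 300]
  Sibling for proof at L1: 941
L3: h(982,300)=(982*31+300)%997=832 [pair 0] -> [832]
  Sibling for proof at L2: 300
Root: 832
Proof path (sibling hashes from leaf to root): [11, 941, 300]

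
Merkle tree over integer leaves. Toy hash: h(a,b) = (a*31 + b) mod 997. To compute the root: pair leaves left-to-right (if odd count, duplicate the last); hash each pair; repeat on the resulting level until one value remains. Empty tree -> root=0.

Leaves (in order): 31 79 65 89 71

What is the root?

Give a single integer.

Answer: 788

Derivation:
L0: [31, 79, 65, 89, 71]
L1: h(31,79)=(31*31+79)%997=43 h(65,89)=(65*31+89)%997=110 h(71,71)=(71*31+71)%997=278 -> [43, 110, 278]
L2: h(43,110)=(43*31+110)%997=446 h(278,278)=(278*31+278)%997=920 -> [446, 920]
L3: h(446,920)=(446*31+920)%997=788 -> [788]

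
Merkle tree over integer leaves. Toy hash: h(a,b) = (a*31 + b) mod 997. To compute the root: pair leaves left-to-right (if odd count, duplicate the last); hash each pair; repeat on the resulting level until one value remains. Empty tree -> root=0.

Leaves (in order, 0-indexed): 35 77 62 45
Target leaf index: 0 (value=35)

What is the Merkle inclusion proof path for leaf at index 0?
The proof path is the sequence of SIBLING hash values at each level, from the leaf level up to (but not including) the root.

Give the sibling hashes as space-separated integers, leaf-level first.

L0 (leaves): [35, 77, 62, 45], target index=0
L1: h(35,77)=(35*31+77)%997=165 [pair 0] h(62,45)=(62*31+45)%997=970 [pair 1] -> [165, 970]
  Sibling for proof at L0: 77
L2: h(165,970)=(165*31+970)%997=103 [pair 0] -> [103]
  Sibling for proof at L1: 970
Root: 103
Proof path (sibling hashes from leaf to root): [77, 970]

Answer: 77 970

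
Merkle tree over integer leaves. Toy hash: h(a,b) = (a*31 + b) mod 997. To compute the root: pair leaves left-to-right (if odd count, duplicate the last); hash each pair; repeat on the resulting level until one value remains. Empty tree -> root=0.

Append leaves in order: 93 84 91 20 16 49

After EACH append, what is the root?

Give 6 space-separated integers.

After append 93 (leaves=[93]):
  L0: [93]
  root=93
After append 84 (leaves=[93, 84]):
  L0: [93, 84]
  L1: h(93,84)=(93*31+84)%997=973 -> [973]
  root=973
After append 91 (leaves=[93, 84, 91]):
  L0: [93, 84, 91]
  L1: h(93,84)=(93*31+84)%997=973 h(91,91)=(91*31+91)%997=918 -> [973, 918]
  L2: h(973,918)=(973*31+918)%997=174 -> [174]
  root=174
After append 20 (leaves=[93, 84, 91, 20]):
  L0: [93, 84, 91, 20]
  L1: h(93,84)=(93*31+84)%997=973 h(91,20)=(91*31+20)%997=847 -> [973, 847]
  L2: h(973,847)=(973*31+847)%997=103 -> [103]
  root=103
After append 16 (leaves=[93, 84, 91, 20, 16]):
  L0: [93, 84, 91, 20, 16]
  L1: h(93,84)=(93*31+84)%997=973 h(91,20)=(91*31+20)%997=847 h(16,16)=(16*31+16)%997=512 -> [973, 847, 512]
  L2: h(973,847)=(973*31+847)%997=103 h(512,512)=(512*31+512)%997=432 -> [103, 432]
  L3: h(103,432)=(103*31+432)%997=634 -> [634]
  root=634
After append 49 (leaves=[93, 84, 91, 20, 16, 49]):
  L0: [93, 84, 91, 20, 16, 49]
  L1: h(93,84)=(93*31+84)%997=973 h(91,20)=(91*31+20)%997=847 h(16,49)=(16*31+49)%997=545 -> [973, 847, 545]
  L2: h(973,847)=(973*31+847)%997=103 h(545,545)=(545*31+545)%997=491 -> [103, 491]
  L3: h(103,491)=(103*31+491)%997=693 -> [693]
  root=693

Answer: 93 973 174 103 634 693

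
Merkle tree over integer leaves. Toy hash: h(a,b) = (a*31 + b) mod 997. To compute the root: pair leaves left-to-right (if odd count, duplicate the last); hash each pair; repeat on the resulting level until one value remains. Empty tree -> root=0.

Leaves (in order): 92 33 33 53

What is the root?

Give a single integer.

Answer: 781

Derivation:
L0: [92, 33, 33, 53]
L1: h(92,33)=(92*31+33)%997=891 h(33,53)=(33*31+53)%997=79 -> [891, 79]
L2: h(891,79)=(891*31+79)%997=781 -> [781]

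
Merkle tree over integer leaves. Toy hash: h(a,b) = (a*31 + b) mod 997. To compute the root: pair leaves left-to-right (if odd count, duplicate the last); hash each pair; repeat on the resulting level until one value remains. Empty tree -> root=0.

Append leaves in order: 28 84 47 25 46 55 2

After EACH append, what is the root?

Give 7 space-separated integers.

Answer: 28 952 109 87 948 239 816

Derivation:
After append 28 (leaves=[28]):
  L0: [28]
  root=28
After append 84 (leaves=[28, 84]):
  L0: [28, 84]
  L1: h(28,84)=(28*31+84)%997=952 -> [952]
  root=952
After append 47 (leaves=[28, 84, 47]):
  L0: [28, 84, 47]
  L1: h(28,84)=(28*31+84)%997=952 h(47,47)=(47*31+47)%997=507 -> [952, 507]
  L2: h(952,507)=(952*31+507)%997=109 -> [109]
  root=109
After append 25 (leaves=[28, 84, 47, 25]):
  L0: [28, 84, 47, 25]
  L1: h(28,84)=(28*31+84)%997=952 h(47,25)=(47*31+25)%997=485 -> [952, 485]
  L2: h(952,485)=(952*31+485)%997=87 -> [87]
  root=87
After append 46 (leaves=[28, 84, 47, 25, 46]):
  L0: [28, 84, 47, 25, 46]
  L1: h(28,84)=(28*31+84)%997=952 h(47,25)=(47*31+25)%997=485 h(46,46)=(46*31+46)%997=475 -> [952, 485, 475]
  L2: h(952,485)=(952*31+485)%997=87 h(475,475)=(475*31+475)%997=245 -> [87, 245]
  L3: h(87,245)=(87*31+245)%997=948 -> [948]
  root=948
After append 55 (leaves=[28, 84, 47, 25, 46, 55]):
  L0: [28, 84, 47, 25, 46, 55]
  L1: h(28,84)=(28*31+84)%997=952 h(47,25)=(47*31+25)%997=485 h(46,55)=(46*31+55)%997=484 -> [952, 485, 484]
  L2: h(952,485)=(952*31+485)%997=87 h(484,484)=(484*31+484)%997=533 -> [87, 533]
  L3: h(87,533)=(87*31+533)%997=239 -> [239]
  root=239
After append 2 (leaves=[28, 84, 47, 25, 46, 55, 2]):
  L0: [28, 84, 47, 25, 46, 55, 2]
  L1: h(28,84)=(28*31+84)%997=952 h(47,25)=(47*31+25)%997=485 h(46,55)=(46*31+55)%997=484 h(2,2)=(2*31+2)%997=64 -> [952, 485, 484, 64]
  L2: h(952,485)=(952*31+485)%997=87 h(484,64)=(484*31+64)%997=113 -> [87, 113]
  L3: h(87,113)=(87*31+113)%997=816 -> [816]
  root=816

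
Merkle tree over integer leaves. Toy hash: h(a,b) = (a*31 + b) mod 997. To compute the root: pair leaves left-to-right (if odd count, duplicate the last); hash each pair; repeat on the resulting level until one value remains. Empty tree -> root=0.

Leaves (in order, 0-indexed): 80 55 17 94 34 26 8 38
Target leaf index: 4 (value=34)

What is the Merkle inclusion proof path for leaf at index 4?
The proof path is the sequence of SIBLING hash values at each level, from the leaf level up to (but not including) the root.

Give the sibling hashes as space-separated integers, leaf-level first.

L0 (leaves): [80, 55, 17, 94, 34, 26, 8, 38], target index=4
L1: h(80,55)=(80*31+55)%997=541 [pair 0] h(17,94)=(17*31+94)%997=621 [pair 1] h(34,26)=(34*31+26)%997=83 [pair 2] h(8,38)=(8*31+38)%997=286 [pair 3] -> [541, 621, 83, 286]
  Sibling for proof at L0: 26
L2: h(541,621)=(541*31+621)%997=443 [pair 0] h(83,286)=(83*31+286)%997=865 [pair 1] -> [443, 865]
  Sibling for proof at L1: 286
L3: h(443,865)=(443*31+865)%997=640 [pair 0] -> [640]
  Sibling for proof at L2: 443
Root: 640
Proof path (sibling hashes from leaf to root): [26, 286, 443]

Answer: 26 286 443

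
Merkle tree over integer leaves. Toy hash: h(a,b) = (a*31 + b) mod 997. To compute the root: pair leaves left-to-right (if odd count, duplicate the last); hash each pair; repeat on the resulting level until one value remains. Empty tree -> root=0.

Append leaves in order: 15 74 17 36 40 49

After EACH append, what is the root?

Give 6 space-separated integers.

Answer: 15 539 304 323 126 414

Derivation:
After append 15 (leaves=[15]):
  L0: [15]
  root=15
After append 74 (leaves=[15, 74]):
  L0: [15, 74]
  L1: h(15,74)=(15*31+74)%997=539 -> [539]
  root=539
After append 17 (leaves=[15, 74, 17]):
  L0: [15, 74, 17]
  L1: h(15,74)=(15*31+74)%997=539 h(17,17)=(17*31+17)%997=544 -> [539, 544]
  L2: h(539,544)=(539*31+544)%997=304 -> [304]
  root=304
After append 36 (leaves=[15, 74, 17, 36]):
  L0: [15, 74, 17, 36]
  L1: h(15,74)=(15*31+74)%997=539 h(17,36)=(17*31+36)%997=563 -> [539, 563]
  L2: h(539,563)=(539*31+563)%997=323 -> [323]
  root=323
After append 40 (leaves=[15, 74, 17, 36, 40]):
  L0: [15, 74, 17, 36, 40]
  L1: h(15,74)=(15*31+74)%997=539 h(17,36)=(17*31+36)%997=563 h(40,40)=(40*31+40)%997=283 -> [539, 563, 283]
  L2: h(539,563)=(539*31+563)%997=323 h(283,283)=(283*31+283)%997=83 -> [323, 83]
  L3: h(323,83)=(323*31+83)%997=126 -> [126]
  root=126
After append 49 (leaves=[15, 74, 17, 36, 40, 49]):
  L0: [15, 74, 17, 36, 40, 49]
  L1: h(15,74)=(15*31+74)%997=539 h(17,36)=(17*31+36)%997=563 h(40,49)=(40*31+49)%997=292 -> [539, 563, 292]
  L2: h(539,563)=(539*31+563)%997=323 h(292,292)=(292*31+292)%997=371 -> [323, 371]
  L3: h(323,371)=(323*31+371)%997=414 -> [414]
  root=414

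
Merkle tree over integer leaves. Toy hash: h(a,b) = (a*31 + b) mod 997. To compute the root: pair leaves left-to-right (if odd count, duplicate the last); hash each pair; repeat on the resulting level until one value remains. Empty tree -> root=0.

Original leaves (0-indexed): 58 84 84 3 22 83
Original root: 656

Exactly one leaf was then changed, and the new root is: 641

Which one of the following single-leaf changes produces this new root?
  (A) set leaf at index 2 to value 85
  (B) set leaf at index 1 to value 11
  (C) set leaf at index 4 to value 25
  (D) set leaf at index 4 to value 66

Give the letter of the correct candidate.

Original leaves: [58, 84, 84, 3, 22, 83]
Target new root: 641
Try each candidate change and compute the resulting root:
Candidate A: set leaf[2] = 85 -> leaves = [58, 84, 85, 3, 22, 83]
  L0: [58, 84, 85, 3, 22, 83]
  L1: h(58,84)=(58*31+84)%997=885 h(85,3)=(85*31+3)%997=644 h(22,83)=(22*31+83)%997=765 -> [885, 644, 765]
  L2: h(885,644)=(885*31+644)%997=163 h(765,765)=(765*31+765)%997=552 -> [163, 552]
  L3: h(163,552)=(163*31+552)%997=620 -> [620]
  root = 620 != target 641
Candidate B: set leaf[1] = 11 -> leaves = [58, 11, 84, 3, 22, 83]
  L0: [58, 11, 84, 3, 22, 83]
  L1: h(58,11)=(58*31+11)%997=812 h(84,3)=(84*31+3)%997=613 h(22,83)=(22*31+83)%997=765 -> [812, 613, 765]
  L2: h(812,613)=(812*31+613)%997=860 h(765,765)=(765*31+765)%997=552 -> [860, 552]
  L3: h(860,552)=(860*31+552)%997=293 -> [293]
  root = 293 != target 641
Candidate C: set leaf[4] = 25 -> leaves = [58, 84, 84, 3, 25, 83]
  L0: [58, 84, 84, 3, 25, 83]
  L1: h(58,84)=(58*31+84)%997=885 h(84,3)=(84*31+3)%997=613 h(25,83)=(25*31+83)%997=858 -> [885, 613, 858]
  L2: h(885,613)=(885*31+613)%997=132 h(858,858)=(858*31+858)%997=537 -> [132, 537]
  L3: h(132,537)=(132*31+537)%997=641 -> [641]
  root = 641 == target 641  ** MATCH **
Candidate D: set leaf[4] = 66 -> leaves = [58, 84, 84, 3, 66, 83]
  L0: [58, 84, 84, 3, 66, 83]
  L1: h(58,84)=(58*31+84)%997=885 h(84,3)=(84*31+3)%997=613 h(66,83)=(66*31+83)%997=135 -> [885, 613, 135]
  L2: h(885,613)=(885*31+613)%997=132 h(135,135)=(135*31+135)%997=332 -> [132, 332]
  L3: h(132,332)=(132*31+332)%997=436 -> [436]
  root = 436 != target 641
Candidate C produces the target root.

Answer: C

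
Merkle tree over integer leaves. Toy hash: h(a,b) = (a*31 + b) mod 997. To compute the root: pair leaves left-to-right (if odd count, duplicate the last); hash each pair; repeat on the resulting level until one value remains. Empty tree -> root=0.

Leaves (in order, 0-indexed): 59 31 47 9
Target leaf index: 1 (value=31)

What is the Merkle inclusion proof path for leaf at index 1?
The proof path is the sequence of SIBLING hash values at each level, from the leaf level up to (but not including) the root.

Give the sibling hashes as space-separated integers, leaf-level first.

Answer: 59 469

Derivation:
L0 (leaves): [59, 31, 47, 9], target index=1
L1: h(59,31)=(59*31+31)%997=863 [pair 0] h(47,9)=(47*31+9)%997=469 [pair 1] -> [863, 469]
  Sibling for proof at L0: 59
L2: h(863,469)=(863*31+469)%997=303 [pair 0] -> [303]
  Sibling for proof at L1: 469
Root: 303
Proof path (sibling hashes from leaf to root): [59, 469]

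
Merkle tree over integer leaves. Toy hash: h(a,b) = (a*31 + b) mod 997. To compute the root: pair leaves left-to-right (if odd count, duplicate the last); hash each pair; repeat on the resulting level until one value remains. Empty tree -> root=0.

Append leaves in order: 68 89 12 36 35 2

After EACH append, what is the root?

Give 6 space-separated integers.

After append 68 (leaves=[68]):
  L0: [68]
  root=68
After append 89 (leaves=[68, 89]):
  L0: [68, 89]
  L1: h(68,89)=(68*31+89)%997=203 -> [203]
  root=203
After append 12 (leaves=[68, 89, 12]):
  L0: [68, 89, 12]
  L1: h(68,89)=(68*31+89)%997=203 h(12,12)=(12*31+12)%997=384 -> [203, 384]
  L2: h(203,384)=(203*31+384)%997=695 -> [695]
  root=695
After append 36 (leaves=[68, 89, 12, 36]):
  L0: [68, 89, 12, 36]
  L1: h(68,89)=(68*31+89)%997=203 h(12,36)=(12*31+36)%997=408 -> [203, 408]
  L2: h(203,408)=(203*31+408)%997=719 -> [719]
  root=719
After append 35 (leaves=[68, 89, 12, 36, 35]):
  L0: [68, 89, 12, 36, 35]
  L1: h(68,89)=(68*31+89)%997=203 h(12,36)=(12*31+36)%997=408 h(35,35)=(35*31+35)%997=123 -> [203, 408, 123]
  L2: h(203,408)=(203*31+408)%997=719 h(123,123)=(123*31+123)%997=945 -> [719, 945]
  L3: h(719,945)=(719*31+945)%997=303 -> [303]
  root=303
After append 2 (leaves=[68, 89, 12, 36, 35, 2]):
  L0: [68, 89, 12, 36, 35, 2]
  L1: h(68,89)=(68*31+89)%997=203 h(12,36)=(12*31+36)%997=408 h(35,2)=(35*31+2)%997=90 -> [203, 408, 90]
  L2: h(203,408)=(203*31+408)%997=719 h(90,90)=(90*31+90)%997=886 -> [719, 886]
  L3: h(719,886)=(719*31+886)%997=244 -> [244]
  root=244

Answer: 68 203 695 719 303 244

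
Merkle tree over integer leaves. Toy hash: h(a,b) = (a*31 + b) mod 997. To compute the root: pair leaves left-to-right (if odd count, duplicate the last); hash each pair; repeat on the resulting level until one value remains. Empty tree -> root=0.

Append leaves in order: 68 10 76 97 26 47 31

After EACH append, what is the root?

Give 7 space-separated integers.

After append 68 (leaves=[68]):
  L0: [68]
  root=68
After append 10 (leaves=[68, 10]):
  L0: [68, 10]
  L1: h(68,10)=(68*31+10)%997=124 -> [124]
  root=124
After append 76 (leaves=[68, 10, 76]):
  L0: [68, 10, 76]
  L1: h(68,10)=(68*31+10)%997=124 h(76,76)=(76*31+76)%997=438 -> [124, 438]
  L2: h(124,438)=(124*31+438)%997=294 -> [294]
  root=294
After append 97 (leaves=[68, 10, 76, 97]):
  L0: [68, 10, 76, 97]
  L1: h(68,10)=(68*31+10)%997=124 h(76,97)=(76*31+97)%997=459 -> [124, 459]
  L2: h(124,459)=(124*31+459)%997=315 -> [315]
  root=315
After append 26 (leaves=[68, 10, 76, 97, 26]):
  L0: [68, 10, 76, 97, 26]
  L1: h(68,10)=(68*31+10)%997=124 h(76,97)=(76*31+97)%997=459 h(26,26)=(26*31+26)%997=832 -> [124, 459, 832]
  L2: h(124,459)=(124*31+459)%997=315 h(832,832)=(832*31+832)%997=702 -> [315, 702]
  L3: h(315,702)=(315*31+702)%997=497 -> [497]
  root=497
After append 47 (leaves=[68, 10, 76, 97, 26, 47]):
  L0: [68, 10, 76, 97, 26, 47]
  L1: h(68,10)=(68*31+10)%997=124 h(76,97)=(76*31+97)%997=459 h(26,47)=(26*31+47)%997=853 -> [124, 459, 853]
  L2: h(124,459)=(124*31+459)%997=315 h(853,853)=(853*31+853)%997=377 -> [315, 377]
  L3: h(315,377)=(315*31+377)%997=172 -> [172]
  root=172
After append 31 (leaves=[68, 10, 76, 97, 26, 47, 31]):
  L0: [68, 10, 76, 97, 26, 47, 31]
  L1: h(68,10)=(68*31+10)%997=124 h(76,97)=(76*31+97)%997=459 h(26,47)=(26*31+47)%997=853 h(31,31)=(31*31+31)%997=992 -> [124, 459, 853, 992]
  L2: h(124,459)=(124*31+459)%997=315 h(853,992)=(853*31+992)%997=516 -> [315, 516]
  L3: h(315,516)=(315*31+516)%997=311 -> [311]
  root=311

Answer: 68 124 294 315 497 172 311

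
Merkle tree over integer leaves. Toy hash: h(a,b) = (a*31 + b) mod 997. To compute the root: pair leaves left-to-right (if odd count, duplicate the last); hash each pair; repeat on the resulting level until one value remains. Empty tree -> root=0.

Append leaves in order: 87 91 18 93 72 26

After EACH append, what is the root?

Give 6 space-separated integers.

After append 87 (leaves=[87]):
  L0: [87]
  root=87
After append 91 (leaves=[87, 91]):
  L0: [87, 91]
  L1: h(87,91)=(87*31+91)%997=794 -> [794]
  root=794
After append 18 (leaves=[87, 91, 18]):
  L0: [87, 91, 18]
  L1: h(87,91)=(87*31+91)%997=794 h(18,18)=(18*31+18)%997=576 -> [794, 576]
  L2: h(794,576)=(794*31+576)%997=265 -> [265]
  root=265
After append 93 (leaves=[87, 91, 18, 93]):
  L0: [87, 91, 18, 93]
  L1: h(87,91)=(87*31+91)%997=794 h(18,93)=(18*31+93)%997=651 -> [794, 651]
  L2: h(794,651)=(794*31+651)%997=340 -> [340]
  root=340
After append 72 (leaves=[87, 91, 18, 93, 72]):
  L0: [87, 91, 18, 93, 72]
  L1: h(87,91)=(87*31+91)%997=794 h(18,93)=(18*31+93)%997=651 h(72,72)=(72*31+72)%997=310 -> [794, 651, 310]
  L2: h(794,651)=(794*31+651)%997=340 h(310,310)=(310*31+310)%997=947 -> [340, 947]
  L3: h(340,947)=(340*31+947)%997=520 -> [520]
  root=520
After append 26 (leaves=[87, 91, 18, 93, 72, 26]):
  L0: [87, 91, 18, 93, 72, 26]
  L1: h(87,91)=(87*31+91)%997=794 h(18,93)=(18*31+93)%997=651 h(72,26)=(72*31+26)%997=264 -> [794, 651, 264]
  L2: h(794,651)=(794*31+651)%997=340 h(264,264)=(264*31+264)%997=472 -> [340, 472]
  L3: h(340,472)=(340*31+472)%997=45 -> [45]
  root=45

Answer: 87 794 265 340 520 45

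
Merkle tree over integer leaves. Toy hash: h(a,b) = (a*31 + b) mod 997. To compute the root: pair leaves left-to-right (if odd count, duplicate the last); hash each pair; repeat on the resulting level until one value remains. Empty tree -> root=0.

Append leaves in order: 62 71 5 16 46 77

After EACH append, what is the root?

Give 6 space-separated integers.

After append 62 (leaves=[62]):
  L0: [62]
  root=62
After append 71 (leaves=[62, 71]):
  L0: [62, 71]
  L1: h(62,71)=(62*31+71)%997=996 -> [996]
  root=996
After append 5 (leaves=[62, 71, 5]):
  L0: [62, 71, 5]
  L1: h(62,71)=(62*31+71)%997=996 h(5,5)=(5*31+5)%997=160 -> [996, 160]
  L2: h(996,160)=(996*31+160)%997=129 -> [129]
  root=129
After append 16 (leaves=[62, 71, 5, 16]):
  L0: [62, 71, 5, 16]
  L1: h(62,71)=(62*31+71)%997=996 h(5,16)=(5*31+16)%997=171 -> [996, 171]
  L2: h(996,171)=(996*31+171)%997=140 -> [140]
  root=140
After append 46 (leaves=[62, 71, 5, 16, 46]):
  L0: [62, 71, 5, 16, 46]
  L1: h(62,71)=(62*31+71)%997=996 h(5,16)=(5*31+16)%997=171 h(46,46)=(46*31+46)%997=475 -> [996, 171, 475]
  L2: h(996,171)=(996*31+171)%997=140 h(475,475)=(475*31+475)%997=245 -> [140, 245]
  L3: h(140,245)=(140*31+245)%997=597 -> [597]
  root=597
After append 77 (leaves=[62, 71, 5, 16, 46, 77]):
  L0: [62, 71, 5, 16, 46, 77]
  L1: h(62,71)=(62*31+71)%997=996 h(5,16)=(5*31+16)%997=171 h(46,77)=(46*31+77)%997=506 -> [996, 171, 506]
  L2: h(996,171)=(996*31+171)%997=140 h(506,506)=(506*31+506)%997=240 -> [140, 240]
  L3: h(140,240)=(140*31+240)%997=592 -> [592]
  root=592

Answer: 62 996 129 140 597 592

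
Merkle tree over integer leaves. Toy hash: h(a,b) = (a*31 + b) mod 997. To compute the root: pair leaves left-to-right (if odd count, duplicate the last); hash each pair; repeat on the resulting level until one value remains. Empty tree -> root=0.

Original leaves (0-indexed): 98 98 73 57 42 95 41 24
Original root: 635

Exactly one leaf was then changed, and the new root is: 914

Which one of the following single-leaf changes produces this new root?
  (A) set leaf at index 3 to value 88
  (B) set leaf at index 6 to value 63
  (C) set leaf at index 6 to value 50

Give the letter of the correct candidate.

Answer: C

Derivation:
Original leaves: [98, 98, 73, 57, 42, 95, 41, 24]
Target new root: 914
Try each candidate change and compute the resulting root:
Candidate A: set leaf[3] = 88 -> leaves = [98, 98, 73, 88, 42, 95, 41, 24]
  L0: [98, 98, 73, 88, 42, 95, 41, 24]
  L1: h(98,98)=(98*31+98)%997=145 h(73,88)=(73*31+88)%997=357 h(42,95)=(42*31+95)%997=400 h(41,24)=(41*31+24)%997=298 -> [145, 357, 400, 298]
  L2: h(145,357)=(145*31+357)%997=864 h(400,298)=(400*31+298)%997=734 -> [864, 734]
  L3: h(864,734)=(864*31+734)%997=599 -> [599]
  root = 599 != target 914
Candidate B: set leaf[6] = 63 -> leaves = [98, 98, 73, 57, 42, 95, 63, 24]
  L0: [98, 98, 73, 57, 42, 95, 63, 24]
  L1: h(98,98)=(98*31+98)%997=145 h(73,57)=(73*31+57)%997=326 h(42,95)=(42*31+95)%997=400 h(63,24)=(63*31+24)%997=980 -> [145, 326, 400, 980]
  L2: h(145,326)=(145*31+326)%997=833 h(400,980)=(400*31+980)%997=419 -> [833, 419]
  L3: h(833,419)=(833*31+419)%997=320 -> [320]
  root = 320 != target 914
Candidate C: set leaf[6] = 50 -> leaves = [98, 98, 73, 57, 42, 95, 50, 24]
  L0: [98, 98, 73, 57, 42, 95, 50, 24]
  L1: h(98,98)=(98*31+98)%997=145 h(73,57)=(73*31+57)%997=326 h(42,95)=(42*31+95)%997=400 h(50,24)=(50*31+24)%997=577 -> [145, 326, 400, 577]
  L2: h(145,326)=(145*31+326)%997=833 h(400,577)=(400*31+577)%997=16 -> [833, 16]
  L3: h(833,16)=(833*31+16)%997=914 -> [914]
  root = 914 == target 914  ** MATCH **
Candidate C produces the target root.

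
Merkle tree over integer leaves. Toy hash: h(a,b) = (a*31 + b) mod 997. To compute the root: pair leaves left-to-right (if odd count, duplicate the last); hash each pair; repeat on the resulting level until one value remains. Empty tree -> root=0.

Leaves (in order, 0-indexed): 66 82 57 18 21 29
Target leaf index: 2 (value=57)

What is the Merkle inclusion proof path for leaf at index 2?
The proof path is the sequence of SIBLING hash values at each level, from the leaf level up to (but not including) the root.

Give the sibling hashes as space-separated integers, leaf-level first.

L0 (leaves): [66, 82, 57, 18, 21, 29], target index=2
L1: h(66,82)=(66*31+82)%997=134 [pair 0] h(57,18)=(57*31+18)%997=788 [pair 1] h(21,29)=(21*31+29)%997=680 [pair 2] -> [134, 788, 680]
  Sibling for proof at L0: 18
L2: h(134,788)=(134*31+788)%997=954 [pair 0] h(680,680)=(680*31+680)%997=823 [pair 1] -> [954, 823]
  Sibling for proof at L1: 134
L3: h(954,823)=(954*31+823)%997=487 [pair 0] -> [487]
  Sibling for proof at L2: 823
Root: 487
Proof path (sibling hashes from leaf to root): [18, 134, 823]

Answer: 18 134 823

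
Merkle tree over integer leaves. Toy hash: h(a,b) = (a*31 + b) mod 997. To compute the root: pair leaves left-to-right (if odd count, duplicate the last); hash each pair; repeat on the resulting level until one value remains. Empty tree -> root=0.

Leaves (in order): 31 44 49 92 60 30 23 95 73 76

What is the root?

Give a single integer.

Answer: 96

Derivation:
L0: [31, 44, 49, 92, 60, 30, 23, 95, 73, 76]
L1: h(31,44)=(31*31+44)%997=8 h(49,92)=(49*31+92)%997=614 h(60,30)=(60*31+30)%997=893 h(23,95)=(23*31+95)%997=808 h(73,76)=(73*31+76)%997=345 -> [8, 614, 893, 808, 345]
L2: h(8,614)=(8*31+614)%997=862 h(893,808)=(893*31+808)%997=575 h(345,345)=(345*31+345)%997=73 -> [862, 575, 73]
L3: h(862,575)=(862*31+575)%997=378 h(73,73)=(73*31+73)%997=342 -> [378, 342]
L4: h(378,342)=(378*31+342)%997=96 -> [96]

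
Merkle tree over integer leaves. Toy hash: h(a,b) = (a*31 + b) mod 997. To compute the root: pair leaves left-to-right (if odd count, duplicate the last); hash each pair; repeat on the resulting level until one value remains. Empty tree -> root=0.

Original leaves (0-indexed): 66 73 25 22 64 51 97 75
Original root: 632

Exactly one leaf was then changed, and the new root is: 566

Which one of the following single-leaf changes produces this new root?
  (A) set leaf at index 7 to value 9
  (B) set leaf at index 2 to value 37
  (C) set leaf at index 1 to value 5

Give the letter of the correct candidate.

Answer: A

Derivation:
Original leaves: [66, 73, 25, 22, 64, 51, 97, 75]
Target new root: 566
Try each candidate change and compute the resulting root:
Candidate A: set leaf[7] = 9 -> leaves = [66, 73, 25, 22, 64, 51, 97, 9]
  L0: [66, 73, 25, 22, 64, 51, 97, 9]
  L1: h(66,73)=(66*31+73)%997=125 h(25,22)=(25*31+22)%997=797 h(64,51)=(64*31+51)%997=41 h(97,9)=(97*31+9)%997=25 -> [125, 797, 41, 25]
  L2: h(125,797)=(125*31+797)%997=684 h(41,25)=(41*31+25)%997=299 -> [684, 299]
  L3: h(684,299)=(684*31+299)%997=566 -> [566]
  root = 566 == target 566  ** MATCH **
Candidate B: set leaf[2] = 37 -> leaves = [66, 73, 37, 22, 64, 51, 97, 75]
  L0: [66, 73, 37, 22, 64, 51, 97, 75]
  L1: h(66,73)=(66*31+73)%997=125 h(37,22)=(37*31+22)%997=172 h(64,51)=(64*31+51)%997=41 h(97,75)=(97*31+75)%997=91 -> [125, 172, 41, 91]
  L2: h(125,172)=(125*31+172)%997=59 h(41,91)=(41*31+91)%997=365 -> [59, 365]
  L3: h(59,365)=(59*31+365)%997=200 -> [200]
  root = 200 != target 566
Candidate C: set leaf[1] = 5 -> leaves = [66, 5, 25, 22, 64, 51, 97, 75]
  L0: [66, 5, 25, 22, 64, 51, 97, 75]
  L1: h(66,5)=(66*31+5)%997=57 h(25,22)=(25*31+22)%997=797 h(64,51)=(64*31+51)%997=41 h(97,75)=(97*31+75)%997=91 -> [57, 797, 41, 91]
  L2: h(57,797)=(57*31+797)%997=570 h(41,91)=(41*31+91)%997=365 -> [570, 365]
  L3: h(570,365)=(570*31+365)%997=89 -> [89]
  root = 89 != target 566
Candidate A produces the target root.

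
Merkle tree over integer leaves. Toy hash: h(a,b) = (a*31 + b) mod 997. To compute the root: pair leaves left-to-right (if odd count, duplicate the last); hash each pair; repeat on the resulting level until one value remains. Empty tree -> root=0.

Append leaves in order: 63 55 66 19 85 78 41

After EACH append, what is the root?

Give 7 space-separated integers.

Answer: 63 14 552 505 4 777 373

Derivation:
After append 63 (leaves=[63]):
  L0: [63]
  root=63
After append 55 (leaves=[63, 55]):
  L0: [63, 55]
  L1: h(63,55)=(63*31+55)%997=14 -> [14]
  root=14
After append 66 (leaves=[63, 55, 66]):
  L0: [63, 55, 66]
  L1: h(63,55)=(63*31+55)%997=14 h(66,66)=(66*31+66)%997=118 -> [14, 118]
  L2: h(14,118)=(14*31+118)%997=552 -> [552]
  root=552
After append 19 (leaves=[63, 55, 66, 19]):
  L0: [63, 55, 66, 19]
  L1: h(63,55)=(63*31+55)%997=14 h(66,19)=(66*31+19)%997=71 -> [14, 71]
  L2: h(14,71)=(14*31+71)%997=505 -> [505]
  root=505
After append 85 (leaves=[63, 55, 66, 19, 85]):
  L0: [63, 55, 66, 19, 85]
  L1: h(63,55)=(63*31+55)%997=14 h(66,19)=(66*31+19)%997=71 h(85,85)=(85*31+85)%997=726 -> [14, 71, 726]
  L2: h(14,71)=(14*31+71)%997=505 h(726,726)=(726*31+726)%997=301 -> [505, 301]
  L3: h(505,301)=(505*31+301)%997=4 -> [4]
  root=4
After append 78 (leaves=[63, 55, 66, 19, 85, 78]):
  L0: [63, 55, 66, 19, 85, 78]
  L1: h(63,55)=(63*31+55)%997=14 h(66,19)=(66*31+19)%997=71 h(85,78)=(85*31+78)%997=719 -> [14, 71, 719]
  L2: h(14,71)=(14*31+71)%997=505 h(719,719)=(719*31+719)%997=77 -> [505, 77]
  L3: h(505,77)=(505*31+77)%997=777 -> [777]
  root=777
After append 41 (leaves=[63, 55, 66, 19, 85, 78, 41]):
  L0: [63, 55, 66, 19, 85, 78, 41]
  L1: h(63,55)=(63*31+55)%997=14 h(66,19)=(66*31+19)%997=71 h(85,78)=(85*31+78)%997=719 h(41,41)=(41*31+41)%997=315 -> [14, 71, 719, 315]
  L2: h(14,71)=(14*31+71)%997=505 h(719,315)=(719*31+315)%997=670 -> [505, 670]
  L3: h(505,670)=(505*31+670)%997=373 -> [373]
  root=373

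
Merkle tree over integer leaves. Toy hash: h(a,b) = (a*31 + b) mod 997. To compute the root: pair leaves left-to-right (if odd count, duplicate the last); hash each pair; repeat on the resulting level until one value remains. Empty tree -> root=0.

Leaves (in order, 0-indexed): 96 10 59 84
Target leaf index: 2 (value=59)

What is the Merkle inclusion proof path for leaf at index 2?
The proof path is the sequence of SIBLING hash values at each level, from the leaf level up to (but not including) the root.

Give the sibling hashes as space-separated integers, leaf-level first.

L0 (leaves): [96, 10, 59, 84], target index=2
L1: h(96,10)=(96*31+10)%997=992 [pair 0] h(59,84)=(59*31+84)%997=916 [pair 1] -> [992, 916]
  Sibling for proof at L0: 84
L2: h(992,916)=(992*31+916)%997=761 [pair 0] -> [761]
  Sibling for proof at L1: 992
Root: 761
Proof path (sibling hashes from leaf to root): [84, 992]

Answer: 84 992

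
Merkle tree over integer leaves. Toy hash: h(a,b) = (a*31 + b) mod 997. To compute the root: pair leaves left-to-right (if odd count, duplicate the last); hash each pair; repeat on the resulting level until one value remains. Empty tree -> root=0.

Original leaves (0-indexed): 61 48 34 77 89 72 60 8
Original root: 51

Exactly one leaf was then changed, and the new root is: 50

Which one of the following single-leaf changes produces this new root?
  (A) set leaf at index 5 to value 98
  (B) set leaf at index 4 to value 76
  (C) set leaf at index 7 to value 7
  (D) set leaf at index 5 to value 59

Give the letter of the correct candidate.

Answer: C

Derivation:
Original leaves: [61, 48, 34, 77, 89, 72, 60, 8]
Target new root: 50
Try each candidate change and compute the resulting root:
Candidate A: set leaf[5] = 98 -> leaves = [61, 48, 34, 77, 89, 98, 60, 8]
  L0: [61, 48, 34, 77, 89, 98, 60, 8]
  L1: h(61,48)=(61*31+48)%997=942 h(34,77)=(34*31+77)%997=134 h(89,98)=(89*31+98)%997=863 h(60,8)=(60*31+8)%997=871 -> [942, 134, 863, 871]
  L2: h(942,134)=(942*31+134)%997=423 h(863,871)=(863*31+871)%997=705 -> [423, 705]
  L3: h(423,705)=(423*31+705)%997=857 -> [857]
  root = 857 != target 50
Candidate B: set leaf[4] = 76 -> leaves = [61, 48, 34, 77, 76, 72, 60, 8]
  L0: [61, 48, 34, 77, 76, 72, 60, 8]
  L1: h(61,48)=(61*31+48)%997=942 h(34,77)=(34*31+77)%997=134 h(76,72)=(76*31+72)%997=434 h(60,8)=(60*31+8)%997=871 -> [942, 134, 434, 871]
  L2: h(942,134)=(942*31+134)%997=423 h(434,871)=(434*31+871)%997=367 -> [423, 367]
  L3: h(423,367)=(423*31+367)%997=519 -> [519]
  root = 519 != target 50
Candidate C: set leaf[7] = 7 -> leaves = [61, 48, 34, 77, 89, 72, 60, 7]
  L0: [61, 48, 34, 77, 89, 72, 60, 7]
  L1: h(61,48)=(61*31+48)%997=942 h(34,77)=(34*31+77)%997=134 h(89,72)=(89*31+72)%997=837 h(60,7)=(60*31+7)%997=870 -> [942, 134, 837, 870]
  L2: h(942,134)=(942*31+134)%997=423 h(837,870)=(837*31+870)%997=895 -> [423, 895]
  L3: h(423,895)=(423*31+895)%997=50 -> [50]
  root = 50 == target 50  ** MATCH **
Candidate D: set leaf[5] = 59 -> leaves = [61, 48, 34, 77, 89, 59, 60, 8]
  L0: [61, 48, 34, 77, 89, 59, 60, 8]
  L1: h(61,48)=(61*31+48)%997=942 h(34,77)=(34*31+77)%997=134 h(89,59)=(89*31+59)%997=824 h(60,8)=(60*31+8)%997=871 -> [942, 134, 824, 871]
  L2: h(942,134)=(942*31+134)%997=423 h(824,871)=(824*31+871)%997=493 -> [423, 493]
  L3: h(423,493)=(423*31+493)%997=645 -> [645]
  root = 645 != target 50
Candidate C produces the target root.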